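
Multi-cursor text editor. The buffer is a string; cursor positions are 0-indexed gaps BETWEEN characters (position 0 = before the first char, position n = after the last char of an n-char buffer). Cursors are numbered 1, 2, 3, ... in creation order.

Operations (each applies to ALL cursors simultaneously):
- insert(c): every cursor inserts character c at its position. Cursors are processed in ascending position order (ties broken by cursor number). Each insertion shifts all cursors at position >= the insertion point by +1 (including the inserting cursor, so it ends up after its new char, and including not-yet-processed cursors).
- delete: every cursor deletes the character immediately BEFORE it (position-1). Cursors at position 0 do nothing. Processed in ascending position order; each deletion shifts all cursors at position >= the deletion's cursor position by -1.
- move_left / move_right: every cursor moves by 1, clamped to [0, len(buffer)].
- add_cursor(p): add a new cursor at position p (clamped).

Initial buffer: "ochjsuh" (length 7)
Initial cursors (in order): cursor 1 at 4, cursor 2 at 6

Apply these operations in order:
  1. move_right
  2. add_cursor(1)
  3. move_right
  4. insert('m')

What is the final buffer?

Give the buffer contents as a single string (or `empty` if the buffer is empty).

After op 1 (move_right): buffer="ochjsuh" (len 7), cursors c1@5 c2@7, authorship .......
After op 2 (add_cursor(1)): buffer="ochjsuh" (len 7), cursors c3@1 c1@5 c2@7, authorship .......
After op 3 (move_right): buffer="ochjsuh" (len 7), cursors c3@2 c1@6 c2@7, authorship .......
After op 4 (insert('m')): buffer="ocmhjsumhm" (len 10), cursors c3@3 c1@8 c2@10, authorship ..3....1.2

Answer: ocmhjsumhm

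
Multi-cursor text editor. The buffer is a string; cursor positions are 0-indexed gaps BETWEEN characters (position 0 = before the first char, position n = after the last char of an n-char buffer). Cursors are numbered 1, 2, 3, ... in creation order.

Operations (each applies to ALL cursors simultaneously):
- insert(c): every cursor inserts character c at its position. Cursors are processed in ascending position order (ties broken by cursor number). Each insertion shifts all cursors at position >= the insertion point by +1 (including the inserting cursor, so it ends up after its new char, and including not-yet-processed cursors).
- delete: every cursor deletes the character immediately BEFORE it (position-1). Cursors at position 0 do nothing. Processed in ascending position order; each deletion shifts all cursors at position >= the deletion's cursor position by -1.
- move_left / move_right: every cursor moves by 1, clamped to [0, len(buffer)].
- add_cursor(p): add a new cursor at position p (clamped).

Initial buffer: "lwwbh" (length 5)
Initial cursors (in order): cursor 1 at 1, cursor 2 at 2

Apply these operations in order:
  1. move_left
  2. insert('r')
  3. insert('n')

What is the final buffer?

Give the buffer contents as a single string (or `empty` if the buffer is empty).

Answer: rnlrnwwbh

Derivation:
After op 1 (move_left): buffer="lwwbh" (len 5), cursors c1@0 c2@1, authorship .....
After op 2 (insert('r')): buffer="rlrwwbh" (len 7), cursors c1@1 c2@3, authorship 1.2....
After op 3 (insert('n')): buffer="rnlrnwwbh" (len 9), cursors c1@2 c2@5, authorship 11.22....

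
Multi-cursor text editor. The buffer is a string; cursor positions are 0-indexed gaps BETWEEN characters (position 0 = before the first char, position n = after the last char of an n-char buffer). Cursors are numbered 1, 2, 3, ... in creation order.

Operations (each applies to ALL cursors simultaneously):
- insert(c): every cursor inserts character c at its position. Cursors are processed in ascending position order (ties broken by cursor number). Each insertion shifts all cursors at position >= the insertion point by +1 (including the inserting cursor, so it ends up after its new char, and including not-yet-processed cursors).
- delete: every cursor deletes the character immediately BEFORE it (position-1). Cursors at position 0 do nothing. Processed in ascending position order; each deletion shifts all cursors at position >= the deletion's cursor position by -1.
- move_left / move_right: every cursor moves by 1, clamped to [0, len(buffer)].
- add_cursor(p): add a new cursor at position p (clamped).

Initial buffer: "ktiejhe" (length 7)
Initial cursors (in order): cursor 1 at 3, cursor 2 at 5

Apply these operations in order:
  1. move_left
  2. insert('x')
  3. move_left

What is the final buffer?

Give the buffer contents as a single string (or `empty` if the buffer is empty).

After op 1 (move_left): buffer="ktiejhe" (len 7), cursors c1@2 c2@4, authorship .......
After op 2 (insert('x')): buffer="ktxiexjhe" (len 9), cursors c1@3 c2@6, authorship ..1..2...
After op 3 (move_left): buffer="ktxiexjhe" (len 9), cursors c1@2 c2@5, authorship ..1..2...

Answer: ktxiexjhe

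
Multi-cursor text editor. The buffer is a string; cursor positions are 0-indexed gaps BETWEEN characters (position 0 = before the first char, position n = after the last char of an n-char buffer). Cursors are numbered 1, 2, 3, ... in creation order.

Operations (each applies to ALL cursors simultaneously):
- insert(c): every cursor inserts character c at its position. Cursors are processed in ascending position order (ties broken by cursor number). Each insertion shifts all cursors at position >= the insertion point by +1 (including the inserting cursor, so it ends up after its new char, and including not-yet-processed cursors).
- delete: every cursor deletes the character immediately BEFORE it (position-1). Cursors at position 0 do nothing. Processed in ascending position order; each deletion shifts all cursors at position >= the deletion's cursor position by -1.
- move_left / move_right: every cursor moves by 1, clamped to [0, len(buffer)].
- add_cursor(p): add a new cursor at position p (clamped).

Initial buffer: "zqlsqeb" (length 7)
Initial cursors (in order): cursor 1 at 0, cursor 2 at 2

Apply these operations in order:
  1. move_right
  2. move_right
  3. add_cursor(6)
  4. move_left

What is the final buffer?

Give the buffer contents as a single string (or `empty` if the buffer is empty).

After op 1 (move_right): buffer="zqlsqeb" (len 7), cursors c1@1 c2@3, authorship .......
After op 2 (move_right): buffer="zqlsqeb" (len 7), cursors c1@2 c2@4, authorship .......
After op 3 (add_cursor(6)): buffer="zqlsqeb" (len 7), cursors c1@2 c2@4 c3@6, authorship .......
After op 4 (move_left): buffer="zqlsqeb" (len 7), cursors c1@1 c2@3 c3@5, authorship .......

Answer: zqlsqeb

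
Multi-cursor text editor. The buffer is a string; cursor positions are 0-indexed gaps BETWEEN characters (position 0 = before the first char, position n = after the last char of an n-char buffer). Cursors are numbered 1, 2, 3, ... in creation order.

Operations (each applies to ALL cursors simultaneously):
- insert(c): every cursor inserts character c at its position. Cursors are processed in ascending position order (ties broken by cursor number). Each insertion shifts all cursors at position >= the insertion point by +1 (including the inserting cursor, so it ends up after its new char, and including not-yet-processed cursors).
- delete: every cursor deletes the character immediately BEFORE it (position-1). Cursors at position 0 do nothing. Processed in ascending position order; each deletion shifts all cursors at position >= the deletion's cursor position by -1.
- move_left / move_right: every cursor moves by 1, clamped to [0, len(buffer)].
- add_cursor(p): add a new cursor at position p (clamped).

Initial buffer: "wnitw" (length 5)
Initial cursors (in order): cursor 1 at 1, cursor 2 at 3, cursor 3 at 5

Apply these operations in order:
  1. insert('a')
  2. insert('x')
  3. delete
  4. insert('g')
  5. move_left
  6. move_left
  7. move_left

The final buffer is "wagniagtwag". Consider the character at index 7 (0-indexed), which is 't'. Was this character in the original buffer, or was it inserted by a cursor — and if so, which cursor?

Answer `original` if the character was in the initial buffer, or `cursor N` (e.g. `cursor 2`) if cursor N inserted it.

Answer: original

Derivation:
After op 1 (insert('a')): buffer="waniatwa" (len 8), cursors c1@2 c2@5 c3@8, authorship .1..2..3
After op 2 (insert('x')): buffer="waxniaxtwax" (len 11), cursors c1@3 c2@7 c3@11, authorship .11..22..33
After op 3 (delete): buffer="waniatwa" (len 8), cursors c1@2 c2@5 c3@8, authorship .1..2..3
After op 4 (insert('g')): buffer="wagniagtwag" (len 11), cursors c1@3 c2@7 c3@11, authorship .11..22..33
After op 5 (move_left): buffer="wagniagtwag" (len 11), cursors c1@2 c2@6 c3@10, authorship .11..22..33
After op 6 (move_left): buffer="wagniagtwag" (len 11), cursors c1@1 c2@5 c3@9, authorship .11..22..33
After op 7 (move_left): buffer="wagniagtwag" (len 11), cursors c1@0 c2@4 c3@8, authorship .11..22..33
Authorship (.=original, N=cursor N): . 1 1 . . 2 2 . . 3 3
Index 7: author = original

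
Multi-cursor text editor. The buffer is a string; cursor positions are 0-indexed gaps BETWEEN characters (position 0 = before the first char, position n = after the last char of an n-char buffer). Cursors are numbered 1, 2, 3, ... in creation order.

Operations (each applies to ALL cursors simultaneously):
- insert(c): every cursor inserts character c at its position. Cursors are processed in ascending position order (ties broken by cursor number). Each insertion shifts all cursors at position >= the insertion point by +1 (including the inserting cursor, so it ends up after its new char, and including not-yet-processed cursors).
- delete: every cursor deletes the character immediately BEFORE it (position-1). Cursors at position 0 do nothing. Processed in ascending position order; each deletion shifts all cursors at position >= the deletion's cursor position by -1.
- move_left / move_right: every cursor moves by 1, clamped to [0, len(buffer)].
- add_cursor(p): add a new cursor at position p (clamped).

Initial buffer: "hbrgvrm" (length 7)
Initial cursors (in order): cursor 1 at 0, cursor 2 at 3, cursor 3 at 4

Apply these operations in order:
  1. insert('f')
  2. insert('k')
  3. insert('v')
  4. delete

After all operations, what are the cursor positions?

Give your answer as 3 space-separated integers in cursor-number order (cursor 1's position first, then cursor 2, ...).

Answer: 2 7 10

Derivation:
After op 1 (insert('f')): buffer="fhbrfgfvrm" (len 10), cursors c1@1 c2@5 c3@7, authorship 1...2.3...
After op 2 (insert('k')): buffer="fkhbrfkgfkvrm" (len 13), cursors c1@2 c2@7 c3@10, authorship 11...22.33...
After op 3 (insert('v')): buffer="fkvhbrfkvgfkvvrm" (len 16), cursors c1@3 c2@9 c3@13, authorship 111...222.333...
After op 4 (delete): buffer="fkhbrfkgfkvrm" (len 13), cursors c1@2 c2@7 c3@10, authorship 11...22.33...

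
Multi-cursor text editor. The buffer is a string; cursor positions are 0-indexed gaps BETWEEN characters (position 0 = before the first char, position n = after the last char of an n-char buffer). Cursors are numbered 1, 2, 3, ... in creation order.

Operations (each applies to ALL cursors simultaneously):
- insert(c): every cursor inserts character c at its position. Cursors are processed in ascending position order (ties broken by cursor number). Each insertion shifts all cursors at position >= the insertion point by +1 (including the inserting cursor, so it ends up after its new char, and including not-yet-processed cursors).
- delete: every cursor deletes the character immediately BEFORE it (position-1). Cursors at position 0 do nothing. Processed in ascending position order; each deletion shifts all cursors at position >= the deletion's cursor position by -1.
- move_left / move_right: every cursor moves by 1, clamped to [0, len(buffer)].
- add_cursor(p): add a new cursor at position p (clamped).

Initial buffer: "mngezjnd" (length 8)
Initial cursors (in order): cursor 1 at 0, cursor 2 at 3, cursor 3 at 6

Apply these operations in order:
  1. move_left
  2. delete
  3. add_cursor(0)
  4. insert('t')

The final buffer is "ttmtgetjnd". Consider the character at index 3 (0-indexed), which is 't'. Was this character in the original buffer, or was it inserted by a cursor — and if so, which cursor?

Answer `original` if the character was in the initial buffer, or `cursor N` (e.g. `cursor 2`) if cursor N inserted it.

Answer: cursor 2

Derivation:
After op 1 (move_left): buffer="mngezjnd" (len 8), cursors c1@0 c2@2 c3@5, authorship ........
After op 2 (delete): buffer="mgejnd" (len 6), cursors c1@0 c2@1 c3@3, authorship ......
After op 3 (add_cursor(0)): buffer="mgejnd" (len 6), cursors c1@0 c4@0 c2@1 c3@3, authorship ......
After op 4 (insert('t')): buffer="ttmtgetjnd" (len 10), cursors c1@2 c4@2 c2@4 c3@7, authorship 14.2..3...
Authorship (.=original, N=cursor N): 1 4 . 2 . . 3 . . .
Index 3: author = 2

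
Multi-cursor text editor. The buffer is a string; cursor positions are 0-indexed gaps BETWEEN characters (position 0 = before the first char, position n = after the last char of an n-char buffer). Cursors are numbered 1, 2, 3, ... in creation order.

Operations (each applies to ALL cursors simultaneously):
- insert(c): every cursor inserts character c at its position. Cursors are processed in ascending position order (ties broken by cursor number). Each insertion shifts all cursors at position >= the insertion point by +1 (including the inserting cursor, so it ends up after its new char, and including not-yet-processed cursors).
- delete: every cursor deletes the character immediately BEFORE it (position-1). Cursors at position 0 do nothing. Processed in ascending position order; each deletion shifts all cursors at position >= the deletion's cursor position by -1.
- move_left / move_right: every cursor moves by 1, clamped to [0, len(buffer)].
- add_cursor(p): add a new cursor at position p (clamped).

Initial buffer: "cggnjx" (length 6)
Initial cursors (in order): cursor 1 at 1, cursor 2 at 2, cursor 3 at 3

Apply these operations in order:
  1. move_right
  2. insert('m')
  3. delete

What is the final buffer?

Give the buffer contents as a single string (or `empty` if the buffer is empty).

After op 1 (move_right): buffer="cggnjx" (len 6), cursors c1@2 c2@3 c3@4, authorship ......
After op 2 (insert('m')): buffer="cgmgmnmjx" (len 9), cursors c1@3 c2@5 c3@7, authorship ..1.2.3..
After op 3 (delete): buffer="cggnjx" (len 6), cursors c1@2 c2@3 c3@4, authorship ......

Answer: cggnjx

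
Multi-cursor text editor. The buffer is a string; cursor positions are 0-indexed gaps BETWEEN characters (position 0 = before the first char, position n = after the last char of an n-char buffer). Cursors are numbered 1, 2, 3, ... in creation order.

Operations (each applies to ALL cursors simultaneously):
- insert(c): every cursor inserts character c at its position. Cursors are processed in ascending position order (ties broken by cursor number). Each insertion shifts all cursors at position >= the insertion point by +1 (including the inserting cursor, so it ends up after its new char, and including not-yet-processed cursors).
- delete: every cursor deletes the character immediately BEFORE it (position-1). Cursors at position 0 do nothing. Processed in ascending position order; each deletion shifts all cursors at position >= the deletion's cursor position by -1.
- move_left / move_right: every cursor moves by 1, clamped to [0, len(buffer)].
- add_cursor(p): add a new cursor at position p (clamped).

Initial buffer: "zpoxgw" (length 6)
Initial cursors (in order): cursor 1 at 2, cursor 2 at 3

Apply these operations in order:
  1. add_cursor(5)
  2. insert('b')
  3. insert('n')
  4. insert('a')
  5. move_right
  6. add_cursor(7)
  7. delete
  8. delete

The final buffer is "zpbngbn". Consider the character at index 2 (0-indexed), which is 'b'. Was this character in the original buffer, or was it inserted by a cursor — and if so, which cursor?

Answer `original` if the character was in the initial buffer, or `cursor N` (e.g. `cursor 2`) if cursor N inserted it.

After op 1 (add_cursor(5)): buffer="zpoxgw" (len 6), cursors c1@2 c2@3 c3@5, authorship ......
After op 2 (insert('b')): buffer="zpbobxgbw" (len 9), cursors c1@3 c2@5 c3@8, authorship ..1.2..3.
After op 3 (insert('n')): buffer="zpbnobnxgbnw" (len 12), cursors c1@4 c2@7 c3@11, authorship ..11.22..33.
After op 4 (insert('a')): buffer="zpbnaobnaxgbnaw" (len 15), cursors c1@5 c2@9 c3@14, authorship ..111.222..333.
After op 5 (move_right): buffer="zpbnaobnaxgbnaw" (len 15), cursors c1@6 c2@10 c3@15, authorship ..111.222..333.
After op 6 (add_cursor(7)): buffer="zpbnaobnaxgbnaw" (len 15), cursors c1@6 c4@7 c2@10 c3@15, authorship ..111.222..333.
After op 7 (delete): buffer="zpbnanagbna" (len 11), cursors c1@5 c4@5 c2@7 c3@11, authorship ..11122.333
After op 8 (delete): buffer="zpbngbn" (len 7), cursors c1@3 c4@3 c2@4 c3@7, authorship ..12.33
Authorship (.=original, N=cursor N): . . 1 2 . 3 3
Index 2: author = 1

Answer: cursor 1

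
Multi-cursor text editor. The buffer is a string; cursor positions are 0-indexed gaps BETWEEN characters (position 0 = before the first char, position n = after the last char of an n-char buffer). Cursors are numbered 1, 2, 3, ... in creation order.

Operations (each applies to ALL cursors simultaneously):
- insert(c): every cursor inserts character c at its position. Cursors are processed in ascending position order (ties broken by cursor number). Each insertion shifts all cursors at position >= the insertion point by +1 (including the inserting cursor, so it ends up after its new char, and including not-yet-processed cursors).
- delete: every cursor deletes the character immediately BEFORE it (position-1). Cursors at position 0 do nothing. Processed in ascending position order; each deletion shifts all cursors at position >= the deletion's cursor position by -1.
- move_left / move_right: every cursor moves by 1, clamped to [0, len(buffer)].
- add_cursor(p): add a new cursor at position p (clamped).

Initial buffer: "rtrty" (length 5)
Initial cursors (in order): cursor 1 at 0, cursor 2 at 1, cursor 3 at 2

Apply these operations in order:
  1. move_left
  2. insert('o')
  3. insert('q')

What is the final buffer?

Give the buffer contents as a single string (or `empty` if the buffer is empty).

After op 1 (move_left): buffer="rtrty" (len 5), cursors c1@0 c2@0 c3@1, authorship .....
After op 2 (insert('o')): buffer="oorotrty" (len 8), cursors c1@2 c2@2 c3@4, authorship 12.3....
After op 3 (insert('q')): buffer="ooqqroqtrty" (len 11), cursors c1@4 c2@4 c3@7, authorship 1212.33....

Answer: ooqqroqtrty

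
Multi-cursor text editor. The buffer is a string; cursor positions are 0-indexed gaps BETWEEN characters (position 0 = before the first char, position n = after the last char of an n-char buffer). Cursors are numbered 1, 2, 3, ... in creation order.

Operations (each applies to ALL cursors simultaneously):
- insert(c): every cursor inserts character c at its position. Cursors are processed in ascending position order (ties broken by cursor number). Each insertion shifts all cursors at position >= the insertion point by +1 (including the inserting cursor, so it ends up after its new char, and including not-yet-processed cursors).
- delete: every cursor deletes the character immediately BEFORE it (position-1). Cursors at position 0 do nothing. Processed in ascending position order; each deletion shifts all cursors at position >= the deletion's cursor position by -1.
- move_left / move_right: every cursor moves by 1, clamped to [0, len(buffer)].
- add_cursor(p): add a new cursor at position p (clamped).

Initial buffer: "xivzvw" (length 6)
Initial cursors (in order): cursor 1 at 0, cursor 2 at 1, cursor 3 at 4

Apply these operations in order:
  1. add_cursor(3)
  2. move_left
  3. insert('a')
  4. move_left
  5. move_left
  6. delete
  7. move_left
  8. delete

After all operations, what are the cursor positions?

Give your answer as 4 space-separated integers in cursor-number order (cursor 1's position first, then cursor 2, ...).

After op 1 (add_cursor(3)): buffer="xivzvw" (len 6), cursors c1@0 c2@1 c4@3 c3@4, authorship ......
After op 2 (move_left): buffer="xivzvw" (len 6), cursors c1@0 c2@0 c4@2 c3@3, authorship ......
After op 3 (insert('a')): buffer="aaxiavazvw" (len 10), cursors c1@2 c2@2 c4@5 c3@7, authorship 12..4.3...
After op 4 (move_left): buffer="aaxiavazvw" (len 10), cursors c1@1 c2@1 c4@4 c3@6, authorship 12..4.3...
After op 5 (move_left): buffer="aaxiavazvw" (len 10), cursors c1@0 c2@0 c4@3 c3@5, authorship 12..4.3...
After op 6 (delete): buffer="aaivazvw" (len 8), cursors c1@0 c2@0 c4@2 c3@3, authorship 12..3...
After op 7 (move_left): buffer="aaivazvw" (len 8), cursors c1@0 c2@0 c4@1 c3@2, authorship 12..3...
After op 8 (delete): buffer="ivazvw" (len 6), cursors c1@0 c2@0 c3@0 c4@0, authorship ..3...

Answer: 0 0 0 0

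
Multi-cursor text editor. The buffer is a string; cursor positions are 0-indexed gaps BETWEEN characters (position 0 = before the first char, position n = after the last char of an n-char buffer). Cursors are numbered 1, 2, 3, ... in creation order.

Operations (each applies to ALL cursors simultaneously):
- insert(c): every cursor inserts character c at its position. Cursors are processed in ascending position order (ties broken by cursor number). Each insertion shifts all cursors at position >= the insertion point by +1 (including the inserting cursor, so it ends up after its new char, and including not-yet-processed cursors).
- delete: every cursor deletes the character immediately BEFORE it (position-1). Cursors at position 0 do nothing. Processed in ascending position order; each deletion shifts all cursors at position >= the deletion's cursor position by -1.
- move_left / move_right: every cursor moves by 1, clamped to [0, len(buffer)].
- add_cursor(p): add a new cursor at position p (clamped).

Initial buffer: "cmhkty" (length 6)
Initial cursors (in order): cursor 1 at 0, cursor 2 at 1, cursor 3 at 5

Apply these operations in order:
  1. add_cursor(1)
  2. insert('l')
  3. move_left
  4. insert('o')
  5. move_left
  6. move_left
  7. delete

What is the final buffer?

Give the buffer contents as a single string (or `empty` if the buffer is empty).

After op 1 (add_cursor(1)): buffer="cmhkty" (len 6), cursors c1@0 c2@1 c4@1 c3@5, authorship ......
After op 2 (insert('l')): buffer="lcllmhktly" (len 10), cursors c1@1 c2@4 c4@4 c3@9, authorship 1.24....3.
After op 3 (move_left): buffer="lcllmhktly" (len 10), cursors c1@0 c2@3 c4@3 c3@8, authorship 1.24....3.
After op 4 (insert('o')): buffer="olcloolmhktoly" (len 14), cursors c1@1 c2@6 c4@6 c3@12, authorship 11.2244....33.
After op 5 (move_left): buffer="olcloolmhktoly" (len 14), cursors c1@0 c2@5 c4@5 c3@11, authorship 11.2244....33.
After op 6 (move_left): buffer="olcloolmhktoly" (len 14), cursors c1@0 c2@4 c4@4 c3@10, authorship 11.2244....33.
After op 7 (delete): buffer="oloolmhtoly" (len 11), cursors c1@0 c2@2 c4@2 c3@7, authorship 11244...33.

Answer: oloolmhtoly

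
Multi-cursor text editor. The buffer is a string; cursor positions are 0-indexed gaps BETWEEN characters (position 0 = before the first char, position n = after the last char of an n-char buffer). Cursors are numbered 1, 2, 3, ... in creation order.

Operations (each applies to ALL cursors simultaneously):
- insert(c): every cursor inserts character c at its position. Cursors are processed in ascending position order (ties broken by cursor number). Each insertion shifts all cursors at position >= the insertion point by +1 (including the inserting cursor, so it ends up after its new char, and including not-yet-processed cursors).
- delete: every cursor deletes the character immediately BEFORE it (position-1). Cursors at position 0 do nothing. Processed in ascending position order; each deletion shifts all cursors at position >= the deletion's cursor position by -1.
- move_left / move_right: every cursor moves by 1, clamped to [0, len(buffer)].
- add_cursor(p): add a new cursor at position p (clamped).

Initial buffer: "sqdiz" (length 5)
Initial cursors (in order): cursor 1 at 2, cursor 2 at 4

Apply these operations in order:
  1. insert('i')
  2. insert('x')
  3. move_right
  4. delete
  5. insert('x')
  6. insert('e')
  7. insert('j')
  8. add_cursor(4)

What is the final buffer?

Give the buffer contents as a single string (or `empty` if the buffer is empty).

After op 1 (insert('i')): buffer="sqidiiz" (len 7), cursors c1@3 c2@6, authorship ..1..2.
After op 2 (insert('x')): buffer="sqixdiixz" (len 9), cursors c1@4 c2@8, authorship ..11..22.
After op 3 (move_right): buffer="sqixdiixz" (len 9), cursors c1@5 c2@9, authorship ..11..22.
After op 4 (delete): buffer="sqixiix" (len 7), cursors c1@4 c2@7, authorship ..11.22
After op 5 (insert('x')): buffer="sqixxiixx" (len 9), cursors c1@5 c2@9, authorship ..111.222
After op 6 (insert('e')): buffer="sqixxeiixxe" (len 11), cursors c1@6 c2@11, authorship ..1111.2222
After op 7 (insert('j')): buffer="sqixxejiixxej" (len 13), cursors c1@7 c2@13, authorship ..11111.22222
After op 8 (add_cursor(4)): buffer="sqixxejiixxej" (len 13), cursors c3@4 c1@7 c2@13, authorship ..11111.22222

Answer: sqixxejiixxej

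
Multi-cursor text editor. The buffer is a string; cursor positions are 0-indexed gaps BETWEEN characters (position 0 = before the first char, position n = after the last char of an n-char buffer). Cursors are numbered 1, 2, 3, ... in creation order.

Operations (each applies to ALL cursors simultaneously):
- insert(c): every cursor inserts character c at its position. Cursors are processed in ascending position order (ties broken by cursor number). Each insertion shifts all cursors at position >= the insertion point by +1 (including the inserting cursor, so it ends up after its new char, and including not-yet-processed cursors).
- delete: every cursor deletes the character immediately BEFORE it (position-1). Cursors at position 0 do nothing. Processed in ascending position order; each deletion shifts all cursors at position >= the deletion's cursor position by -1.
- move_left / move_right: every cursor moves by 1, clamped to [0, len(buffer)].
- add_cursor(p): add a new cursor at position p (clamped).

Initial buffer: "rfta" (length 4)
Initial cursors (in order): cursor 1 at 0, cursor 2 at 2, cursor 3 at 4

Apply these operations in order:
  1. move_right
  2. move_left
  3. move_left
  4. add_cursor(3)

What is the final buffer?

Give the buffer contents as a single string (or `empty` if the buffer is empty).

After op 1 (move_right): buffer="rfta" (len 4), cursors c1@1 c2@3 c3@4, authorship ....
After op 2 (move_left): buffer="rfta" (len 4), cursors c1@0 c2@2 c3@3, authorship ....
After op 3 (move_left): buffer="rfta" (len 4), cursors c1@0 c2@1 c3@2, authorship ....
After op 4 (add_cursor(3)): buffer="rfta" (len 4), cursors c1@0 c2@1 c3@2 c4@3, authorship ....

Answer: rfta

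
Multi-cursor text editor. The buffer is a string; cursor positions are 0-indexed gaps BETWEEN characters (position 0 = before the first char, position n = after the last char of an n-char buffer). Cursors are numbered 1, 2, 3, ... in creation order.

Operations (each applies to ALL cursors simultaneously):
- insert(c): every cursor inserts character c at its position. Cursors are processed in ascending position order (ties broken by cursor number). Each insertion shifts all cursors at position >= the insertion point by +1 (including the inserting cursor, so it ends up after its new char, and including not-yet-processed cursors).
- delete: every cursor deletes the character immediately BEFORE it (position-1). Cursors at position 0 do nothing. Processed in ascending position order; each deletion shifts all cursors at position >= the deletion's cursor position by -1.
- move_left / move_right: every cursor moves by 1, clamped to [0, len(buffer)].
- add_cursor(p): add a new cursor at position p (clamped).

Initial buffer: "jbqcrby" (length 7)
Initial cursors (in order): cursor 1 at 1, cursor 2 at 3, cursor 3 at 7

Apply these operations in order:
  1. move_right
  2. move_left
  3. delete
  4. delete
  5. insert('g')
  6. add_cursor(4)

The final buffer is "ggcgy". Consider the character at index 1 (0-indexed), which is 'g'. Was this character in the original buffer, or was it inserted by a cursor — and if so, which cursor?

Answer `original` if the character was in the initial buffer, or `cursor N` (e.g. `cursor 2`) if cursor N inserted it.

After op 1 (move_right): buffer="jbqcrby" (len 7), cursors c1@2 c2@4 c3@7, authorship .......
After op 2 (move_left): buffer="jbqcrby" (len 7), cursors c1@1 c2@3 c3@6, authorship .......
After op 3 (delete): buffer="bcry" (len 4), cursors c1@0 c2@1 c3@3, authorship ....
After op 4 (delete): buffer="cy" (len 2), cursors c1@0 c2@0 c3@1, authorship ..
After op 5 (insert('g')): buffer="ggcgy" (len 5), cursors c1@2 c2@2 c3@4, authorship 12.3.
After op 6 (add_cursor(4)): buffer="ggcgy" (len 5), cursors c1@2 c2@2 c3@4 c4@4, authorship 12.3.
Authorship (.=original, N=cursor N): 1 2 . 3 .
Index 1: author = 2

Answer: cursor 2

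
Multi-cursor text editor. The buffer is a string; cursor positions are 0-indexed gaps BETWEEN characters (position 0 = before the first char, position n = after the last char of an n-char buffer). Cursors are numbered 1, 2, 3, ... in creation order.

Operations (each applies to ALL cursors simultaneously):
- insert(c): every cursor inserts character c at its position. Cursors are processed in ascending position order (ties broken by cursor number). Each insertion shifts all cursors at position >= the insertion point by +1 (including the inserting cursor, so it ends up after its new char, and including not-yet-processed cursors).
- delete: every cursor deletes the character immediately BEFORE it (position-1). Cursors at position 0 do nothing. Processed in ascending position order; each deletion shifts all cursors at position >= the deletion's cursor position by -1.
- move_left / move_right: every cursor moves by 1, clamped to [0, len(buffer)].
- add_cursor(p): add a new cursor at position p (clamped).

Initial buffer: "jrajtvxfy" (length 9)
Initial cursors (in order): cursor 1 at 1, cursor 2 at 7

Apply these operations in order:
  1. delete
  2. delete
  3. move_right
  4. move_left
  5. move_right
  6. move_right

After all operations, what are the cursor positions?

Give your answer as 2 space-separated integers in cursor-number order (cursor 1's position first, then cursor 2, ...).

After op 1 (delete): buffer="rajtvfy" (len 7), cursors c1@0 c2@5, authorship .......
After op 2 (delete): buffer="rajtfy" (len 6), cursors c1@0 c2@4, authorship ......
After op 3 (move_right): buffer="rajtfy" (len 6), cursors c1@1 c2@5, authorship ......
After op 4 (move_left): buffer="rajtfy" (len 6), cursors c1@0 c2@4, authorship ......
After op 5 (move_right): buffer="rajtfy" (len 6), cursors c1@1 c2@5, authorship ......
After op 6 (move_right): buffer="rajtfy" (len 6), cursors c1@2 c2@6, authorship ......

Answer: 2 6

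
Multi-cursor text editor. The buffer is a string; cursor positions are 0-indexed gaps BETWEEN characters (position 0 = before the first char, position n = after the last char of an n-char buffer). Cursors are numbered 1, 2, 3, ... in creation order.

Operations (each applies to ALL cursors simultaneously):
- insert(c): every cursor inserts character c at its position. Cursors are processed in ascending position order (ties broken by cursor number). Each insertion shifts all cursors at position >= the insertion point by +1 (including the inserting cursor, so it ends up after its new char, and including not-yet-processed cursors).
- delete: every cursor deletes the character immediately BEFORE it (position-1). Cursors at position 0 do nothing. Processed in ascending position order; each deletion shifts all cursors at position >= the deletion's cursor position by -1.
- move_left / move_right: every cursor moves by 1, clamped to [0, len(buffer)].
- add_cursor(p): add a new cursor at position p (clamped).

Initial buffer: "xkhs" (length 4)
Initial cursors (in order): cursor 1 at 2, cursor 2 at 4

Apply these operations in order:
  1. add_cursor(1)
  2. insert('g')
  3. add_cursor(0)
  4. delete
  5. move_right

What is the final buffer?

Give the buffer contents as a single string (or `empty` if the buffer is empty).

After op 1 (add_cursor(1)): buffer="xkhs" (len 4), cursors c3@1 c1@2 c2@4, authorship ....
After op 2 (insert('g')): buffer="xgkghsg" (len 7), cursors c3@2 c1@4 c2@7, authorship .3.1..2
After op 3 (add_cursor(0)): buffer="xgkghsg" (len 7), cursors c4@0 c3@2 c1@4 c2@7, authorship .3.1..2
After op 4 (delete): buffer="xkhs" (len 4), cursors c4@0 c3@1 c1@2 c2@4, authorship ....
After op 5 (move_right): buffer="xkhs" (len 4), cursors c4@1 c3@2 c1@3 c2@4, authorship ....

Answer: xkhs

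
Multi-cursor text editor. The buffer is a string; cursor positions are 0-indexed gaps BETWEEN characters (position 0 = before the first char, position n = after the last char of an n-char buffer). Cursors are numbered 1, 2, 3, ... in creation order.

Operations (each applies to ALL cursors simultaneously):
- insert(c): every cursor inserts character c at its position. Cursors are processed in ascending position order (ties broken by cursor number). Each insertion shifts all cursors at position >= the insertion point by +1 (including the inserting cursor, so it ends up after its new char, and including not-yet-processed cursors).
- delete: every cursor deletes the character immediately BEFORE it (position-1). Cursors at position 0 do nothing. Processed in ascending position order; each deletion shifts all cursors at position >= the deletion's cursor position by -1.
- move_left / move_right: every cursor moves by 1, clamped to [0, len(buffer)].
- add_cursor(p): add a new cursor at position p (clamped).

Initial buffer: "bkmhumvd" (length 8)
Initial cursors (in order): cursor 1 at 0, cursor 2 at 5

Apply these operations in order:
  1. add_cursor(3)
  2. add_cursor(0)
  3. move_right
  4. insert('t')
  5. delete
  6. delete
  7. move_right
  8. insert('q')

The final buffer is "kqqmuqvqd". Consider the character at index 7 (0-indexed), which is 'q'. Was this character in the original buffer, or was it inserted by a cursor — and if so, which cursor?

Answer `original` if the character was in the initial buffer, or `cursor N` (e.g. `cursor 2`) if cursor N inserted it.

After op 1 (add_cursor(3)): buffer="bkmhumvd" (len 8), cursors c1@0 c3@3 c2@5, authorship ........
After op 2 (add_cursor(0)): buffer="bkmhumvd" (len 8), cursors c1@0 c4@0 c3@3 c2@5, authorship ........
After op 3 (move_right): buffer="bkmhumvd" (len 8), cursors c1@1 c4@1 c3@4 c2@6, authorship ........
After op 4 (insert('t')): buffer="bttkmhtumtvd" (len 12), cursors c1@3 c4@3 c3@7 c2@10, authorship .14...3..2..
After op 5 (delete): buffer="bkmhumvd" (len 8), cursors c1@1 c4@1 c3@4 c2@6, authorship ........
After op 6 (delete): buffer="kmuvd" (len 5), cursors c1@0 c4@0 c3@2 c2@3, authorship .....
After op 7 (move_right): buffer="kmuvd" (len 5), cursors c1@1 c4@1 c3@3 c2@4, authorship .....
After op 8 (insert('q')): buffer="kqqmuqvqd" (len 9), cursors c1@3 c4@3 c3@6 c2@8, authorship .14..3.2.
Authorship (.=original, N=cursor N): . 1 4 . . 3 . 2 .
Index 7: author = 2

Answer: cursor 2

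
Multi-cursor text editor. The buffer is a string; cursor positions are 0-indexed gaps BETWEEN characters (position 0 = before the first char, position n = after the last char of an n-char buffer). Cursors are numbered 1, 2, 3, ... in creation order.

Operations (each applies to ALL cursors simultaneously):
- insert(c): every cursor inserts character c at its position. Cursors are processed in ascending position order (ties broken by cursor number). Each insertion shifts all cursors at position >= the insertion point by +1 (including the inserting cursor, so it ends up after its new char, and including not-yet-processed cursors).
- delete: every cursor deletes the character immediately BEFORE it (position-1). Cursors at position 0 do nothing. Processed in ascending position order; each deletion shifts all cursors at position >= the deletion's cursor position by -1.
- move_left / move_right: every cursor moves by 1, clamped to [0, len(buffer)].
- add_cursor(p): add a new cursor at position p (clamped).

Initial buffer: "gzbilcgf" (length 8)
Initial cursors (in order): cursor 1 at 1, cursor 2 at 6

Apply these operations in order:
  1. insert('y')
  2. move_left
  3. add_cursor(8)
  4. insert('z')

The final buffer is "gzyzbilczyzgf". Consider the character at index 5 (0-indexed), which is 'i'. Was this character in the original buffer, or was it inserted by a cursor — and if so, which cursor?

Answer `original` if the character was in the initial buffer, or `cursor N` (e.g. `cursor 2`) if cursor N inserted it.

Answer: original

Derivation:
After op 1 (insert('y')): buffer="gyzbilcygf" (len 10), cursors c1@2 c2@8, authorship .1.....2..
After op 2 (move_left): buffer="gyzbilcygf" (len 10), cursors c1@1 c2@7, authorship .1.....2..
After op 3 (add_cursor(8)): buffer="gyzbilcygf" (len 10), cursors c1@1 c2@7 c3@8, authorship .1.....2..
After op 4 (insert('z')): buffer="gzyzbilczyzgf" (len 13), cursors c1@2 c2@9 c3@11, authorship .11.....223..
Authorship (.=original, N=cursor N): . 1 1 . . . . . 2 2 3 . .
Index 5: author = original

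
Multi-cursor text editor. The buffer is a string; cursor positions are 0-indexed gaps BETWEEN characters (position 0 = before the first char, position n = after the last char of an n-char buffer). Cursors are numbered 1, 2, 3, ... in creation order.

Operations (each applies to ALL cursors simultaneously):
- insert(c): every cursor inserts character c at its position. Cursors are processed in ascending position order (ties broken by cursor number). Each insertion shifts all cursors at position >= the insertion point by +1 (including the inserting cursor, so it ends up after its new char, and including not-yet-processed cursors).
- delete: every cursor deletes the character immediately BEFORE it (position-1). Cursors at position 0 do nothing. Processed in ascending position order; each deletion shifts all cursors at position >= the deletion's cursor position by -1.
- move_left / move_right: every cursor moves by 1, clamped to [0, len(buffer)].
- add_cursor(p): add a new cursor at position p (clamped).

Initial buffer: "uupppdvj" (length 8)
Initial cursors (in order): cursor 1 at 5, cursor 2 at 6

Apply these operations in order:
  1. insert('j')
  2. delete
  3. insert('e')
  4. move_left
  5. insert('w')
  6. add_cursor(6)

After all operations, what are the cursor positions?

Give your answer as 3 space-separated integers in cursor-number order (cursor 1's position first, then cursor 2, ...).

After op 1 (insert('j')): buffer="uupppjdjvj" (len 10), cursors c1@6 c2@8, authorship .....1.2..
After op 2 (delete): buffer="uupppdvj" (len 8), cursors c1@5 c2@6, authorship ........
After op 3 (insert('e')): buffer="uupppedevj" (len 10), cursors c1@6 c2@8, authorship .....1.2..
After op 4 (move_left): buffer="uupppedevj" (len 10), cursors c1@5 c2@7, authorship .....1.2..
After op 5 (insert('w')): buffer="uupppwedwevj" (len 12), cursors c1@6 c2@9, authorship .....11.22..
After op 6 (add_cursor(6)): buffer="uupppwedwevj" (len 12), cursors c1@6 c3@6 c2@9, authorship .....11.22..

Answer: 6 9 6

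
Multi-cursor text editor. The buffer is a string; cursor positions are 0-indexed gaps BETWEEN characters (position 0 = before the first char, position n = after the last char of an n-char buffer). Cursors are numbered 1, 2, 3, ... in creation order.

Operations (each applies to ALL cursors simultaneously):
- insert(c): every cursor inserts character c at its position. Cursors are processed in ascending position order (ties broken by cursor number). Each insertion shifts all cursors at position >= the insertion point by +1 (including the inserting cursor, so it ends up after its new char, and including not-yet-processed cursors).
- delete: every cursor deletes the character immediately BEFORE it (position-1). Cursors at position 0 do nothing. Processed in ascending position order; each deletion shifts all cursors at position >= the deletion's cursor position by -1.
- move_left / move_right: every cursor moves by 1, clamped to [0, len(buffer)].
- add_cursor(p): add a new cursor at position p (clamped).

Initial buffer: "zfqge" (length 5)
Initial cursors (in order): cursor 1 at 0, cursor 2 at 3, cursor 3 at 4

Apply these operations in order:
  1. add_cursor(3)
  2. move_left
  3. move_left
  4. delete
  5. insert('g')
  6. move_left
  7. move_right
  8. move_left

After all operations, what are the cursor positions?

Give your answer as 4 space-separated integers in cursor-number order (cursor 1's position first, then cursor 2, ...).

After op 1 (add_cursor(3)): buffer="zfqge" (len 5), cursors c1@0 c2@3 c4@3 c3@4, authorship .....
After op 2 (move_left): buffer="zfqge" (len 5), cursors c1@0 c2@2 c4@2 c3@3, authorship .....
After op 3 (move_left): buffer="zfqge" (len 5), cursors c1@0 c2@1 c4@1 c3@2, authorship .....
After op 4 (delete): buffer="qge" (len 3), cursors c1@0 c2@0 c3@0 c4@0, authorship ...
After op 5 (insert('g')): buffer="ggggqge" (len 7), cursors c1@4 c2@4 c3@4 c4@4, authorship 1234...
After op 6 (move_left): buffer="ggggqge" (len 7), cursors c1@3 c2@3 c3@3 c4@3, authorship 1234...
After op 7 (move_right): buffer="ggggqge" (len 7), cursors c1@4 c2@4 c3@4 c4@4, authorship 1234...
After op 8 (move_left): buffer="ggggqge" (len 7), cursors c1@3 c2@3 c3@3 c4@3, authorship 1234...

Answer: 3 3 3 3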